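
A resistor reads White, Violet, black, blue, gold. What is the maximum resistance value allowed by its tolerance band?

1018500000 Ω

White → 9 (first significant figure)
Violet → 7 (second significant figure)
Black → 0 (third significant figure)
Blue → ×10^6 multiplier
Gold → ±5% tolerance
970 × 1000000 = 970000000 Ω
Maximum = 970000000 × (1 + 5/100) = 1018500000 Ω.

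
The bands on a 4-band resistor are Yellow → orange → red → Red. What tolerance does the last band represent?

±2%

The last band, red, is the tolerance band.
Red corresponds to ±2%.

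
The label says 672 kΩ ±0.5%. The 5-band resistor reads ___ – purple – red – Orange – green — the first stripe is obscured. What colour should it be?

672000 Ω = 672 × 10^3.
The first band gives digit 6 of the significand, and 6 is blue.

blue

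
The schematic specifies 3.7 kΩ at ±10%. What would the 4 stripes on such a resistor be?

3700 Ω = 37 × 10^2.
3 → orange
7 → violet
Multiplier 10^2 → red.
±10% tolerance → silver.

orange, violet, red, silver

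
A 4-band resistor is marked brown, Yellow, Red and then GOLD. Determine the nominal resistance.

1400 Ω

Brown → 1 (first significant figure)
Yellow → 4 (second significant figure)
Red → ×10^2 multiplier
14 × 100 = 1400 Ω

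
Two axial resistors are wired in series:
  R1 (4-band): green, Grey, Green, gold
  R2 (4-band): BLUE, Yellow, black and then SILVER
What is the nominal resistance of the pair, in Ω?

5800064 Ω

R1: green, grey → 58; green ×10^5 → 5800000 Ω.
R2: blue, yellow → 64; black ×1 → 64 Ω.
Series: 5800000 + 64 = 5800064 Ω.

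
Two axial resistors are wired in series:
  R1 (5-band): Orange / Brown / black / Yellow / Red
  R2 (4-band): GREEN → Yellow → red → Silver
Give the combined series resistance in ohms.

3105400 Ω

R1: orange, brown, black → 310; yellow ×10^4 → 3100000 Ω.
R2: green, yellow → 54; red ×10^2 → 5400 Ω.
Series: 3100000 + 5400 = 3105400 Ω.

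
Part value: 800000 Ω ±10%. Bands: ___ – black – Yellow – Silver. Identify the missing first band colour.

grey

800000 Ω = 80 × 10^4.
The first band gives digit 8 of the significand, and 8 is grey.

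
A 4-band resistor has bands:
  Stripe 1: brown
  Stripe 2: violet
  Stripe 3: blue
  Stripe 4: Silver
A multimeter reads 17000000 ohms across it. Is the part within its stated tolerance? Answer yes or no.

yes

Brown → 1 (first significant figure)
Violet → 7 (second significant figure)
Blue → ×10^6 multiplier
Silver → ±10% tolerance
17 × 1000000 = 17000000 Ω
Allowed range: 15300000 Ω to 18700000 Ω.
17000000 ohms lies inside that range.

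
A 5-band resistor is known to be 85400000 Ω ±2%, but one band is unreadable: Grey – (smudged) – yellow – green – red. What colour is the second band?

85400000 Ω = 854 × 10^5.
The second band gives digit 5 of the significand, and 5 is green.

green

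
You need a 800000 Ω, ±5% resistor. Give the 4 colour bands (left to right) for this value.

800000 Ω = 80 × 10^4.
8 → grey
0 → black
Multiplier 10^4 → yellow.
±5% tolerance → gold.

grey, black, yellow, gold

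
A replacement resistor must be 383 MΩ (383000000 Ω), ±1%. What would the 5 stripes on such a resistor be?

orange, grey, orange, blue, brown

383000000 Ω = 383 × 10^6.
3 → orange
8 → grey
3 → orange
Multiplier 10^6 → blue.
±1% tolerance → brown.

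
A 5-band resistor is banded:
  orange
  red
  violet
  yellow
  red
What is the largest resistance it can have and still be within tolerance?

Orange → 3 (first significant figure)
Red → 2 (second significant figure)
Violet → 7 (third significant figure)
Yellow → ×10^4 multiplier
Red → ±2% tolerance
327 × 10000 = 3270000 Ω
Largest = 3270000 × (1 + 2/100) = 3335400 Ω.

3335400 Ω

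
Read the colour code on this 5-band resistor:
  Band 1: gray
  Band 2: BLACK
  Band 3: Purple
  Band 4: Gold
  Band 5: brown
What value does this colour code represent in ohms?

Grey → 8 (first significant figure)
Black → 0 (second significant figure)
Violet → 7 (third significant figure)
Gold → ×0.1 multiplier
807 × 0.1 = 80.7 Ω

80.7 Ω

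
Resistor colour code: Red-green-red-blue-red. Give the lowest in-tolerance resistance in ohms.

246960000 Ω

Red → 2 (first significant figure)
Green → 5 (second significant figure)
Red → 2 (third significant figure)
Blue → ×10^6 multiplier
Red → ±2% tolerance
252 × 1000000 = 252000000 Ω
Lowest = 252000000 × (1 − 2/100) = 246960000 Ω.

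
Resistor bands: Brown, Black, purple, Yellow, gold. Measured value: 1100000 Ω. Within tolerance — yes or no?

Brown → 1 (first significant figure)
Black → 0 (second significant figure)
Violet → 7 (third significant figure)
Yellow → ×10^4 multiplier
Gold → ±5% tolerance
107 × 10000 = 1070000 Ω
Allowed range: 1016500 Ω to 1123500 Ω.
1100000 Ω lies inside that range.

yes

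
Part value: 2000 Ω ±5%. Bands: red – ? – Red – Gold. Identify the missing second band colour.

2000 Ω = 20 × 10^2.
The second band gives digit 0 of the significand, and 0 is black.

black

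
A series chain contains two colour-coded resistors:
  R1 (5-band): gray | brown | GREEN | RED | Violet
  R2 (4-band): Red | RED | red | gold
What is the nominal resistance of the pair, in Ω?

R1: grey, brown, green → 815; red ×10^2 → 81500 Ω.
R2: red, red → 22; red ×10^2 → 2200 Ω.
Series: 81500 + 2200 = 83700 Ω.

83700 Ω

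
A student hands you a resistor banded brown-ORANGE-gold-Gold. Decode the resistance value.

1.3 Ω

Brown → 1 (first significant figure)
Orange → 3 (second significant figure)
Gold → ×0.1 multiplier
13 × 0.1 = 1.3 Ω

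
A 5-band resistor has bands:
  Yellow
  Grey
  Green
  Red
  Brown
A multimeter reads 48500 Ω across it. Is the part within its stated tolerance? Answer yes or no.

yes

Yellow → 4 (first significant figure)
Grey → 8 (second significant figure)
Green → 5 (third significant figure)
Red → ×10^2 multiplier
Brown → ±1% tolerance
485 × 100 = 48500 Ω
Allowed range: 48015 Ω to 48985 Ω.
48500 Ω lies inside that range.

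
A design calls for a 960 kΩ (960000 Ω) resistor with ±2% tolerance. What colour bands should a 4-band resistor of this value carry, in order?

960000 Ω = 96 × 10^4.
9 → white
6 → blue
Multiplier 10^4 → yellow.
±2% tolerance → red.

white, blue, yellow, red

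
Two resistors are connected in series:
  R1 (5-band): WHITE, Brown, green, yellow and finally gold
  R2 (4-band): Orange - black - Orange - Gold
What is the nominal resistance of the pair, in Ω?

9180000 Ω

R1: white, brown, green → 915; yellow ×10^4 → 9150000 Ω.
R2: orange, black → 30; orange ×10^3 → 30000 Ω.
Series: 9150000 + 30000 = 9180000 Ω.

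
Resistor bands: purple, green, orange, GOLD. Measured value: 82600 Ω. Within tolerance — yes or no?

no

Violet → 7 (first significant figure)
Green → 5 (second significant figure)
Orange → ×10^3 multiplier
Gold → ±5% tolerance
75 × 1000 = 75000 Ω
Allowed range: 71250 Ω to 78750 Ω.
82600 Ω lies outside that range.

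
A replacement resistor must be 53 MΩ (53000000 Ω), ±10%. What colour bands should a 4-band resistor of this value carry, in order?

green, orange, blue, silver

53000000 Ω = 53 × 10^6.
5 → green
3 → orange
Multiplier 10^6 → blue.
±10% tolerance → silver.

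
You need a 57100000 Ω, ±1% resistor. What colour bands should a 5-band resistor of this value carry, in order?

57100000 Ω = 571 × 10^5.
5 → green
7 → violet
1 → brown
Multiplier 10^5 → green.
±1% tolerance → brown.

green, violet, brown, green, brown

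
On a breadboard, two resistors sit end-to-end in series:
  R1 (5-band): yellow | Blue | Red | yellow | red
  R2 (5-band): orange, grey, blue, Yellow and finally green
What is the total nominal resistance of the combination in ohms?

8480000 Ω

R1: yellow, blue, red → 462; yellow ×10^4 → 4620000 Ω.
R2: orange, grey, blue → 386; yellow ×10^4 → 3860000 Ω.
Series: 4620000 + 3860000 = 8480000 Ω.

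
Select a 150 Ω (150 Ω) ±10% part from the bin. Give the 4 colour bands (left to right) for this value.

150 Ω = 15 × 10^1.
1 → brown
5 → green
Multiplier 10^1 → brown.
±10% tolerance → silver.

brown, green, brown, silver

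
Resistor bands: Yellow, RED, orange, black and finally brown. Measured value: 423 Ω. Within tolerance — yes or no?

yes

Yellow → 4 (first significant figure)
Red → 2 (second significant figure)
Orange → 3 (third significant figure)
Black → ×1 multiplier
Brown → ±1% tolerance
423 × 1 = 423 Ω
Allowed range: 418.77 Ω to 427.23 Ω.
423 Ω lies inside that range.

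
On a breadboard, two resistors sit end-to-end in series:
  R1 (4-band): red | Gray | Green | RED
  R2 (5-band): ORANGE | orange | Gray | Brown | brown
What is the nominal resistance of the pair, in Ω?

R1: red, grey → 28; green ×10^5 → 2800000 Ω.
R2: orange, orange, grey → 338; brown ×10 → 3380 Ω.
Series: 2800000 + 3380 = 2803380 Ω.

2803380 Ω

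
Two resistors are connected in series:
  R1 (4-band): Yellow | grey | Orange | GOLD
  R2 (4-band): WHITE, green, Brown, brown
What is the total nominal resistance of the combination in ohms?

48950 Ω

R1: yellow, grey → 48; orange ×10^3 → 48000 Ω.
R2: white, green → 95; brown ×10 → 950 Ω.
Series: 48000 + 950 = 48950 Ω.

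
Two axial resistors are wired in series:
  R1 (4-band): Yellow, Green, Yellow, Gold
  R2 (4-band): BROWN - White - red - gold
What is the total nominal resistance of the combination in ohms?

451900 Ω

R1: yellow, green → 45; yellow ×10^4 → 450000 Ω.
R2: brown, white → 19; red ×10^2 → 1900 Ω.
Series: 450000 + 1900 = 451900 Ω.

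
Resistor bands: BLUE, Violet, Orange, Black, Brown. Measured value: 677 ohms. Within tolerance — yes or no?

yes

Blue → 6 (first significant figure)
Violet → 7 (second significant figure)
Orange → 3 (third significant figure)
Black → ×1 multiplier
Brown → ±1% tolerance
673 × 1 = 673 Ω
Allowed range: 666.27 Ω to 679.73 Ω.
677 ohms lies inside that range.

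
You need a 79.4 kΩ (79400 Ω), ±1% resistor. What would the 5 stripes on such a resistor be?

violet, white, yellow, red, brown

79400 Ω = 794 × 10^2.
7 → violet
9 → white
4 → yellow
Multiplier 10^2 → red.
±1% tolerance → brown.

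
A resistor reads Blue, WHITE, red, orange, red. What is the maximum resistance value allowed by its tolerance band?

705840 Ω

Blue → 6 (first significant figure)
White → 9 (second significant figure)
Red → 2 (third significant figure)
Orange → ×10^3 multiplier
Red → ±2% tolerance
692 × 1000 = 692000 Ω
Maximum = 692000 × (1 + 2/100) = 705840 Ω.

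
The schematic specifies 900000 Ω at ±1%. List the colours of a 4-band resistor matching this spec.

900000 Ω = 90 × 10^4.
9 → white
0 → black
Multiplier 10^4 → yellow.
±1% tolerance → brown.

white, black, yellow, brown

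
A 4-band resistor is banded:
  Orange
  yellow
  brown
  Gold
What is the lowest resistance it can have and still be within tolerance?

Orange → 3 (first significant figure)
Yellow → 4 (second significant figure)
Brown → ×10 multiplier
Gold → ±5% tolerance
34 × 10 = 340 Ω
Lowest = 340 × (1 − 5/100) = 323 Ω.

323 Ω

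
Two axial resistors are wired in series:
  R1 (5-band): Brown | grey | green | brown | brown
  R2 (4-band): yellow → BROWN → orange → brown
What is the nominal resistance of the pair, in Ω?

42850 Ω

R1: brown, grey, green → 185; brown ×10 → 1850 Ω.
R2: yellow, brown → 41; orange ×10^3 → 41000 Ω.
Series: 1850 + 41000 = 42850 Ω.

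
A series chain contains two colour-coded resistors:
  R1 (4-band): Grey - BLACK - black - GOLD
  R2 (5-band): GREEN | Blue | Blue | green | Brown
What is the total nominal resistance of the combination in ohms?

R1: grey, black → 80; black ×1 → 80 Ω.
R2: green, blue, blue → 566; green ×10^5 → 56600000 Ω.
Series: 80 + 56600000 = 56600080 Ω.

56600080 Ω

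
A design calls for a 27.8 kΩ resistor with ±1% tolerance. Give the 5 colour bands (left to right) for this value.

red, violet, grey, red, brown

27800 Ω = 278 × 10^2.
2 → red
7 → violet
8 → grey
Multiplier 10^2 → red.
±1% tolerance → brown.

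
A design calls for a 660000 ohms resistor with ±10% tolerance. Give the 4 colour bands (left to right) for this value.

660000 Ω = 66 × 10^4.
6 → blue
6 → blue
Multiplier 10^4 → yellow.
±10% tolerance → silver.

blue, blue, yellow, silver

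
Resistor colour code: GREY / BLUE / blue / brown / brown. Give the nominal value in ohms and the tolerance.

Grey → 8 (first significant figure)
Blue → 6 (second significant figure)
Blue → 6 (third significant figure)
Brown → ×10 multiplier
Brown → ±1% tolerance
866 × 10 = 8660 Ω

8660 Ω ±1%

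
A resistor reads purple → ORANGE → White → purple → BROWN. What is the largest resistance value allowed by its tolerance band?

Violet → 7 (first significant figure)
Orange → 3 (second significant figure)
White → 9 (third significant figure)
Violet → ×10^7 multiplier
Brown → ±1% tolerance
739 × 10000000 = 7390000000 Ω
Largest = 7390000000 × (1 + 1/100) = 7463900000 Ω.

7463900000 Ω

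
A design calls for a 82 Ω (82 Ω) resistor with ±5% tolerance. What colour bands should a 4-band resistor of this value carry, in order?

82 Ω = 82 × 10^0.
8 → grey
2 → red
Multiplier 10^0 → black.
±5% tolerance → gold.

grey, red, black, gold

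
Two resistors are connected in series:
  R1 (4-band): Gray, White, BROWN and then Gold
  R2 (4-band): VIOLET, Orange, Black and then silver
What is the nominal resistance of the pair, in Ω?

963 Ω

R1: grey, white → 89; brown ×10 → 890 Ω.
R2: violet, orange → 73; black ×1 → 73 Ω.
Series: 890 + 73 = 963 Ω.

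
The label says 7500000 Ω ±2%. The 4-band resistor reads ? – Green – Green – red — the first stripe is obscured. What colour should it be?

violet

7500000 Ω = 75 × 10^5.
The first band gives digit 7 of the significand, and 7 is violet.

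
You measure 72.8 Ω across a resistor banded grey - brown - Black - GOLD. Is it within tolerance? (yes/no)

Grey → 8 (first significant figure)
Brown → 1 (second significant figure)
Black → ×1 multiplier
Gold → ±5% tolerance
81 × 1 = 81 Ω
Allowed range: 76.95 Ω to 85.05 Ω.
72.8 Ω lies outside that range.

no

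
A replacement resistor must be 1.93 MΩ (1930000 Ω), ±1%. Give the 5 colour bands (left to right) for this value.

1930000 Ω = 193 × 10^4.
1 → brown
9 → white
3 → orange
Multiplier 10^4 → yellow.
±1% tolerance → brown.

brown, white, orange, yellow, brown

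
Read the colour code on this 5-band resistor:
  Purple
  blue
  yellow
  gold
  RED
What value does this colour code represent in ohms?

Violet → 7 (first significant figure)
Blue → 6 (second significant figure)
Yellow → 4 (third significant figure)
Gold → ×0.1 multiplier
764 × 0.1 = 76.4 Ω

76.4 Ω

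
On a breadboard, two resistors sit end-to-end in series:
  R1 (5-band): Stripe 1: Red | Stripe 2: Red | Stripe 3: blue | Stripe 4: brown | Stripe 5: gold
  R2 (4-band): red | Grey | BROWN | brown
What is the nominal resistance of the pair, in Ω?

R1: red, red, blue → 226; brown ×10 → 2260 Ω.
R2: red, grey → 28; brown ×10 → 280 Ω.
Series: 2260 + 280 = 2540 Ω.

2540 Ω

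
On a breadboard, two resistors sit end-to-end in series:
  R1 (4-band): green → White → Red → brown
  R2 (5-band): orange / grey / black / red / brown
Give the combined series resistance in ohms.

R1: green, white → 59; red ×10^2 → 5900 Ω.
R2: orange, grey, black → 380; red ×10^2 → 38000 Ω.
Series: 5900 + 38000 = 43900 Ω.

43900 Ω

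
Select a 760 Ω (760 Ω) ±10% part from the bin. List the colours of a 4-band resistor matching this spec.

760 Ω = 76 × 10^1.
7 → violet
6 → blue
Multiplier 10^1 → brown.
±10% tolerance → silver.

violet, blue, brown, silver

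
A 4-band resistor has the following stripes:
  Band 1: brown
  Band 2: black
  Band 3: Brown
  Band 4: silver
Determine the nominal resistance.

100 Ω

Brown → 1 (first significant figure)
Black → 0 (second significant figure)
Brown → ×10 multiplier
10 × 10 = 100 Ω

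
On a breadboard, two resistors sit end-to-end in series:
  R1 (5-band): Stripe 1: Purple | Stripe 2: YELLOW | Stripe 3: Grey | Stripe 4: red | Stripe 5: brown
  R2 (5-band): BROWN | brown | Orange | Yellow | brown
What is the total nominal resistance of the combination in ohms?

1204800 Ω

R1: violet, yellow, grey → 748; red ×10^2 → 74800 Ω.
R2: brown, brown, orange → 113; yellow ×10^4 → 1130000 Ω.
Series: 74800 + 1130000 = 1204800 Ω.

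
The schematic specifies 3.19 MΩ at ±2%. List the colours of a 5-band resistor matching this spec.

3190000 Ω = 319 × 10^4.
3 → orange
1 → brown
9 → white
Multiplier 10^4 → yellow.
±2% tolerance → red.

orange, brown, white, yellow, red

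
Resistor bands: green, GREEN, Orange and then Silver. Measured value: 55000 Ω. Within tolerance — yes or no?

yes

Green → 5 (first significant figure)
Green → 5 (second significant figure)
Orange → ×10^3 multiplier
Silver → ±10% tolerance
55 × 1000 = 55000 Ω
Allowed range: 49500 Ω to 60500 Ω.
55000 Ω lies inside that range.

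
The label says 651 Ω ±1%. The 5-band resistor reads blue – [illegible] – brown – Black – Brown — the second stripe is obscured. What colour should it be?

651 Ω = 651 × 10^0.
The second band gives digit 5 of the significand, and 5 is green.

green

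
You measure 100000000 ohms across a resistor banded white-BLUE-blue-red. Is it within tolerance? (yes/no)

no

White → 9 (first significant figure)
Blue → 6 (second significant figure)
Blue → ×10^6 multiplier
Red → ±2% tolerance
96 × 1000000 = 96000000 Ω
Allowed range: 94080000 Ω to 97920000 Ω.
100000000 ohms lies outside that range.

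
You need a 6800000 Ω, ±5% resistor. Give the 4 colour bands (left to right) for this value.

blue, grey, green, gold

6800000 Ω = 68 × 10^5.
6 → blue
8 → grey
Multiplier 10^5 → green.
±5% tolerance → gold.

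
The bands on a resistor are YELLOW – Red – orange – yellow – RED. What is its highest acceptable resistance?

4314600 Ω

Yellow → 4 (first significant figure)
Red → 2 (second significant figure)
Orange → 3 (third significant figure)
Yellow → ×10^4 multiplier
Red → ±2% tolerance
423 × 10000 = 4230000 Ω
Highest = 4230000 × (1 + 2/100) = 4314600 Ω.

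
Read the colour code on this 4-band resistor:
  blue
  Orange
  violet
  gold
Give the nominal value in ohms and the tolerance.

Blue → 6 (first significant figure)
Orange → 3 (second significant figure)
Violet → ×10^7 multiplier
Gold → ±5% tolerance
63 × 10000000 = 630000000 Ω

630000000 Ω ±5%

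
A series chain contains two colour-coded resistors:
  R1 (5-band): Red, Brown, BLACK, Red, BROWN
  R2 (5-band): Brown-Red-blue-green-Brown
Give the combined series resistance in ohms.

R1: red, brown, black → 210; red ×10^2 → 21000 Ω.
R2: brown, red, blue → 126; green ×10^5 → 12600000 Ω.
Series: 21000 + 12600000 = 12621000 Ω.

12621000 Ω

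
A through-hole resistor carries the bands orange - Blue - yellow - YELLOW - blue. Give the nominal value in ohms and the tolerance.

3640000 Ω ±0.25%

Orange → 3 (first significant figure)
Blue → 6 (second significant figure)
Yellow → 4 (third significant figure)
Yellow → ×10^4 multiplier
Blue → ±0.25% tolerance
364 × 10000 = 3640000 Ω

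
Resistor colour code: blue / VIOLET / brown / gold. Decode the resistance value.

670 Ω

Blue → 6 (first significant figure)
Violet → 7 (second significant figure)
Brown → ×10 multiplier
67 × 10 = 670 Ω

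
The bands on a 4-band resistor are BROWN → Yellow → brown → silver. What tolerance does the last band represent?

The last band, silver, is the tolerance band.
Silver corresponds to ±10%.

±10%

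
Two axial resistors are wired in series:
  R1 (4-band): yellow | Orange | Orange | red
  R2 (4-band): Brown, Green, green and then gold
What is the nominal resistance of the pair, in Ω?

R1: yellow, orange → 43; orange ×10^3 → 43000 Ω.
R2: brown, green → 15; green ×10^5 → 1500000 Ω.
Series: 43000 + 1500000 = 1543000 Ω.

1543000 Ω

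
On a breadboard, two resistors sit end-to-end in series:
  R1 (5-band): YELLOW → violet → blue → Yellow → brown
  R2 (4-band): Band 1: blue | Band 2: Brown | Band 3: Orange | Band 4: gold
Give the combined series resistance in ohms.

R1: yellow, violet, blue → 476; yellow ×10^4 → 4760000 Ω.
R2: blue, brown → 61; orange ×10^3 → 61000 Ω.
Series: 4760000 + 61000 = 4821000 Ω.

4821000 Ω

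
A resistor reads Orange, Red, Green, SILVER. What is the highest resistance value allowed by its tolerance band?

Orange → 3 (first significant figure)
Red → 2 (second significant figure)
Green → ×10^5 multiplier
Silver → ±10% tolerance
32 × 100000 = 3200000 Ω
Highest = 3200000 × (1 + 10/100) = 3520000 Ω.

3520000 Ω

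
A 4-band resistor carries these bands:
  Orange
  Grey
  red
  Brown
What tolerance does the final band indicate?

±1%

The last band, brown, is the tolerance band.
Brown corresponds to ±1%.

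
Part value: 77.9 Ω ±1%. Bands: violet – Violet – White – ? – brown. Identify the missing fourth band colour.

gold

77.9 Ω = 779 × 10^-1.
The fourth band is the multiplier, 10^-1, which is gold.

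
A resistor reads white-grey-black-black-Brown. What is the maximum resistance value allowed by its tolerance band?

989.8 Ω

White → 9 (first significant figure)
Grey → 8 (second significant figure)
Black → 0 (third significant figure)
Black → ×1 multiplier
Brown → ±1% tolerance
980 × 1 = 980 Ω
Maximum = 980 × (1 + 1/100) = 989.8 Ω.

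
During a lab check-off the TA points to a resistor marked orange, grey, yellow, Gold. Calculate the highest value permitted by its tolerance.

399000 Ω

Orange → 3 (first significant figure)
Grey → 8 (second significant figure)
Yellow → ×10^4 multiplier
Gold → ±5% tolerance
38 × 10000 = 380000 Ω
Highest = 380000 × (1 + 5/100) = 399000 Ω.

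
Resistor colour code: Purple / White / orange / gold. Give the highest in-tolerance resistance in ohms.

82950 Ω

Violet → 7 (first significant figure)
White → 9 (second significant figure)
Orange → ×10^3 multiplier
Gold → ±5% tolerance
79 × 1000 = 79000 Ω
Highest = 79000 × (1 + 5/100) = 82950 Ω.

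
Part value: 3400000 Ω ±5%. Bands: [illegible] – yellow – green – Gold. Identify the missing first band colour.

3400000 Ω = 34 × 10^5.
The first band gives digit 3 of the significand, and 3 is orange.

orange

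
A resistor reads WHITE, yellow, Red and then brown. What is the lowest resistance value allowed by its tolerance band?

White → 9 (first significant figure)
Yellow → 4 (second significant figure)
Red → ×10^2 multiplier
Brown → ±1% tolerance
94 × 100 = 9400 Ω
Lowest = 9400 × (1 − 1/100) = 9306 Ω.

9306 Ω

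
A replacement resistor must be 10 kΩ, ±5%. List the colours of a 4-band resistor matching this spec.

brown, black, orange, gold

10000 Ω = 10 × 10^3.
1 → brown
0 → black
Multiplier 10^3 → orange.
±5% tolerance → gold.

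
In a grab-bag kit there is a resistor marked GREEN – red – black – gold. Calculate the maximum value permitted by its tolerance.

54.6 Ω

Green → 5 (first significant figure)
Red → 2 (second significant figure)
Black → ×1 multiplier
Gold → ±5% tolerance
52 × 1 = 52 Ω
Maximum = 52 × (1 + 5/100) = 54.6 Ω.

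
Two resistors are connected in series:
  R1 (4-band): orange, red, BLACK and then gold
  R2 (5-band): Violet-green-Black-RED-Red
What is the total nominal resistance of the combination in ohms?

R1: orange, red → 32; black ×1 → 32 Ω.
R2: violet, green, black → 750; red ×10^2 → 75000 Ω.
Series: 32 + 75000 = 75032 Ω.

75032 Ω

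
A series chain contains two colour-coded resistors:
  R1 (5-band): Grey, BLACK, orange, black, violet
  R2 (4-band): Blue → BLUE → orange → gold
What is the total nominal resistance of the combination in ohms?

R1: grey, black, orange → 803; black ×1 → 803 Ω.
R2: blue, blue → 66; orange ×10^3 → 66000 Ω.
Series: 803 + 66000 = 66803 Ω.

66803 Ω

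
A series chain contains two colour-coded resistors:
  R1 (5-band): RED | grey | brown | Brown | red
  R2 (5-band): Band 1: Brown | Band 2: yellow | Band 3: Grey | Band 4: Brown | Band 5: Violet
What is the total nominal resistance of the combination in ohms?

R1: red, grey, brown → 281; brown ×10 → 2810 Ω.
R2: brown, yellow, grey → 148; brown ×10 → 1480 Ω.
Series: 2810 + 1480 = 4290 Ω.

4290 Ω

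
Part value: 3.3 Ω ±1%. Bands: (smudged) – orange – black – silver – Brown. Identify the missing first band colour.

3.3 Ω = 330 × 10^-2.
The first band gives digit 3 of the significand, and 3 is orange.

orange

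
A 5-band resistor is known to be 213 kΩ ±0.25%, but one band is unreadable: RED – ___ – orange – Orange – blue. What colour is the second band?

213000 Ω = 213 × 10^3.
The second band gives digit 1 of the significand, and 1 is brown.

brown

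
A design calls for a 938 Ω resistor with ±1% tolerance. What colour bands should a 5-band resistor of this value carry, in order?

white, orange, grey, black, brown

938 Ω = 938 × 10^0.
9 → white
3 → orange
8 → grey
Multiplier 10^0 → black.
±1% tolerance → brown.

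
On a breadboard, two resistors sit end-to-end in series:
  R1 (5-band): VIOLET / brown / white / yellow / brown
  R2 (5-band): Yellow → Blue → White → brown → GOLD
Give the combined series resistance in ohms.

R1: violet, brown, white → 719; yellow ×10^4 → 7190000 Ω.
R2: yellow, blue, white → 469; brown ×10 → 4690 Ω.
Series: 7190000 + 4690 = 7194690 Ω.

7194690 Ω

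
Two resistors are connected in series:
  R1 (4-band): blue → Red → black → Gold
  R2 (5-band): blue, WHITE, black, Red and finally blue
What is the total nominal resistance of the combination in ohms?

69062 Ω

R1: blue, red → 62; black ×1 → 62 Ω.
R2: blue, white, black → 690; red ×10^2 → 69000 Ω.
Series: 62 + 69000 = 69062 Ω.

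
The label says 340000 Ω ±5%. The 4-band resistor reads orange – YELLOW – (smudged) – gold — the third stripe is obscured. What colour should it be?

yellow

340000 Ω = 34 × 10^4.
The third band is the multiplier, 10^4, which is yellow.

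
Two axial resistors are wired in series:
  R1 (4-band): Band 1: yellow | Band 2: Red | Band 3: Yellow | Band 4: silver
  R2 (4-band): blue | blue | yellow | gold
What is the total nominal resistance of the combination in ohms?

1080000 Ω

R1: yellow, red → 42; yellow ×10^4 → 420000 Ω.
R2: blue, blue → 66; yellow ×10^4 → 660000 Ω.
Series: 420000 + 660000 = 1080000 Ω.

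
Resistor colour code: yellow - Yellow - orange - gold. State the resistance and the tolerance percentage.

44000 Ω ±5%

Yellow → 4 (first significant figure)
Yellow → 4 (second significant figure)
Orange → ×10^3 multiplier
Gold → ±5% tolerance
44 × 1000 = 44000 Ω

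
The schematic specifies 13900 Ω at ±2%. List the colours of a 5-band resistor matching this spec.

13900 Ω = 139 × 10^2.
1 → brown
3 → orange
9 → white
Multiplier 10^2 → red.
±2% tolerance → red.

brown, orange, white, red, red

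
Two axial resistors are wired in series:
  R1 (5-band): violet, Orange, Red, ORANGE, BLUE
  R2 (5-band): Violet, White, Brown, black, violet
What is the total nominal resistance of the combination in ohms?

732791 Ω

R1: violet, orange, red → 732; orange ×10^3 → 732000 Ω.
R2: violet, white, brown → 791; black ×1 → 791 Ω.
Series: 732000 + 791 = 732791 Ω.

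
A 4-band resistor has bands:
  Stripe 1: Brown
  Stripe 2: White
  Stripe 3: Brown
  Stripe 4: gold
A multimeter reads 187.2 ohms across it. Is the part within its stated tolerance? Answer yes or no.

yes

Brown → 1 (first significant figure)
White → 9 (second significant figure)
Brown → ×10 multiplier
Gold → ±5% tolerance
19 × 10 = 190 Ω
Allowed range: 180.5 Ω to 199.5 Ω.
187.2 ohms lies inside that range.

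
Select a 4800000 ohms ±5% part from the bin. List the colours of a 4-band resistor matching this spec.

yellow, grey, green, gold

4800000 Ω = 48 × 10^5.
4 → yellow
8 → grey
Multiplier 10^5 → green.
±5% tolerance → gold.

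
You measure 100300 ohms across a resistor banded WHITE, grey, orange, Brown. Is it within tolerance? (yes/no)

no

White → 9 (first significant figure)
Grey → 8 (second significant figure)
Orange → ×10^3 multiplier
Brown → ±1% tolerance
98 × 1000 = 98000 Ω
Allowed range: 97020 Ω to 98980 Ω.
100300 ohms lies outside that range.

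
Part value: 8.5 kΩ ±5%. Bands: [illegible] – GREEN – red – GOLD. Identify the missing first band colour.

grey

8500 Ω = 85 × 10^2.
The first band gives digit 8 of the significand, and 8 is grey.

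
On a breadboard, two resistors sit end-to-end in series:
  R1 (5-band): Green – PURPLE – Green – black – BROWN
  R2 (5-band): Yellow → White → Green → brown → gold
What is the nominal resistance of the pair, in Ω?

5525 Ω

R1: green, violet, green → 575; black ×1 → 575 Ω.
R2: yellow, white, green → 495; brown ×10 → 4950 Ω.
Series: 575 + 4950 = 5525 Ω.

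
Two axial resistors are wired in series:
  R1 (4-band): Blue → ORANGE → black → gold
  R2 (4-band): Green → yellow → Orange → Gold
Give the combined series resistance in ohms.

54063 Ω

R1: blue, orange → 63; black ×1 → 63 Ω.
R2: green, yellow → 54; orange ×10^3 → 54000 Ω.
Series: 63 + 54000 = 54063 Ω.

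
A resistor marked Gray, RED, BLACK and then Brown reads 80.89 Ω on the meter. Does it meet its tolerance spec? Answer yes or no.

no

Grey → 8 (first significant figure)
Red → 2 (second significant figure)
Black → ×1 multiplier
Brown → ±1% tolerance
82 × 1 = 82 Ω
Allowed range: 81.18 Ω to 82.82 Ω.
80.89 Ω lies outside that range.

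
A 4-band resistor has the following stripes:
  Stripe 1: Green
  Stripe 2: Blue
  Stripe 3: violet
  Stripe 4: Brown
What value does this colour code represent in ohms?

560000000 Ω

Green → 5 (first significant figure)
Blue → 6 (second significant figure)
Violet → ×10^7 multiplier
56 × 10000000 = 560000000 Ω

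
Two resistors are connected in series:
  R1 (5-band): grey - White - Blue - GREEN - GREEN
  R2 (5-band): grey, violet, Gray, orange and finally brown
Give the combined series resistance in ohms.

90478000 Ω

R1: grey, white, blue → 896; green ×10^5 → 89600000 Ω.
R2: grey, violet, grey → 878; orange ×10^3 → 878000 Ω.
Series: 89600000 + 878000 = 90478000 Ω.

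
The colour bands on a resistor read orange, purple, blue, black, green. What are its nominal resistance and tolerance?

376 Ω ±0.5%

Orange → 3 (first significant figure)
Violet → 7 (second significant figure)
Blue → 6 (third significant figure)
Black → ×1 multiplier
Green → ±0.5% tolerance
376 × 1 = 376 Ω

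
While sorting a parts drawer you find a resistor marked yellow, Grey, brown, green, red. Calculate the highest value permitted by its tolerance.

49062000 Ω

Yellow → 4 (first significant figure)
Grey → 8 (second significant figure)
Brown → 1 (third significant figure)
Green → ×10^5 multiplier
Red → ±2% tolerance
481 × 100000 = 48100000 Ω
Highest = 48100000 × (1 + 2/100) = 49062000 Ω.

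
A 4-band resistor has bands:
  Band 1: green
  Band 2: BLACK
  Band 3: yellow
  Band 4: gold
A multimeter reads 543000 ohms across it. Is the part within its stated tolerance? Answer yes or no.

no

Green → 5 (first significant figure)
Black → 0 (second significant figure)
Yellow → ×10^4 multiplier
Gold → ±5% tolerance
50 × 10000 = 500000 Ω
Allowed range: 475000 Ω to 525000 Ω.
543000 ohms lies outside that range.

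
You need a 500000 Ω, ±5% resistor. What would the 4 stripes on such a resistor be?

green, black, yellow, gold

500000 Ω = 50 × 10^4.
5 → green
0 → black
Multiplier 10^4 → yellow.
±5% tolerance → gold.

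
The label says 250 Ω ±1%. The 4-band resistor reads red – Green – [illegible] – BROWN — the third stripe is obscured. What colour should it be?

250 Ω = 25 × 10^1.
The third band is the multiplier, 10^1, which is brown.

brown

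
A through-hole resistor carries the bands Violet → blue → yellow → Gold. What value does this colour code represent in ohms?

760000 Ω

Violet → 7 (first significant figure)
Blue → 6 (second significant figure)
Yellow → ×10^4 multiplier
76 × 10000 = 760000 Ω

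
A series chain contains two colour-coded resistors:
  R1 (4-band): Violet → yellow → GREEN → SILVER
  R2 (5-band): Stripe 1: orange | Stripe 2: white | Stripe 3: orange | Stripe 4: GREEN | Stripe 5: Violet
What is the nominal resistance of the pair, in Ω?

46700000 Ω

R1: violet, yellow → 74; green ×10^5 → 7400000 Ω.
R2: orange, white, orange → 393; green ×10^5 → 39300000 Ω.
Series: 7400000 + 39300000 = 46700000 Ω.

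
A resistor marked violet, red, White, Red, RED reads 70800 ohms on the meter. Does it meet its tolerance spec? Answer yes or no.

Violet → 7 (first significant figure)
Red → 2 (second significant figure)
White → 9 (third significant figure)
Red → ×10^2 multiplier
Red → ±2% tolerance
729 × 100 = 72900 Ω
Allowed range: 71442 Ω to 74358 Ω.
70800 ohms lies outside that range.

no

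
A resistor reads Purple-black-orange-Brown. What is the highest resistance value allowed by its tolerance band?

70700 Ω

Violet → 7 (first significant figure)
Black → 0 (second significant figure)
Orange → ×10^3 multiplier
Brown → ±1% tolerance
70 × 1000 = 70000 Ω
Highest = 70000 × (1 + 1/100) = 70700 Ω.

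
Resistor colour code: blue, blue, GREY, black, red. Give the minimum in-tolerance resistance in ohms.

654.64 Ω

Blue → 6 (first significant figure)
Blue → 6 (second significant figure)
Grey → 8 (third significant figure)
Black → ×1 multiplier
Red → ±2% tolerance
668 × 1 = 668 Ω
Minimum = 668 × (1 − 2/100) = 654.64 Ω.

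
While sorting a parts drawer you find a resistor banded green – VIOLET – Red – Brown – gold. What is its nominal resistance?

Green → 5 (first significant figure)
Violet → 7 (second significant figure)
Red → 2 (third significant figure)
Brown → ×10 multiplier
572 × 10 = 5720 Ω

5720 Ω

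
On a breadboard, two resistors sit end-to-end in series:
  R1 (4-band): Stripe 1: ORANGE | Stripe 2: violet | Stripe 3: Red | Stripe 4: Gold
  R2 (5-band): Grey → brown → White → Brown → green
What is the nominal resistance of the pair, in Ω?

11890 Ω

R1: orange, violet → 37; red ×10^2 → 3700 Ω.
R2: grey, brown, white → 819; brown ×10 → 8190 Ω.
Series: 3700 + 8190 = 11890 Ω.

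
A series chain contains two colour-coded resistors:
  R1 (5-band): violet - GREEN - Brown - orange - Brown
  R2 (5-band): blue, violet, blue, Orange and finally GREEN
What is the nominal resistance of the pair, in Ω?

R1: violet, green, brown → 751; orange ×10^3 → 751000 Ω.
R2: blue, violet, blue → 676; orange ×10^3 → 676000 Ω.
Series: 751000 + 676000 = 1427000 Ω.

1427000 Ω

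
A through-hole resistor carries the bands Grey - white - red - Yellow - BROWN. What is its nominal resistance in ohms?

Grey → 8 (first significant figure)
White → 9 (second significant figure)
Red → 2 (third significant figure)
Yellow → ×10^4 multiplier
892 × 10000 = 8920000 Ω

8920000 Ω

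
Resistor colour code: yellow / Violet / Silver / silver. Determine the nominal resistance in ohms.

0.47 Ω

Yellow → 4 (first significant figure)
Violet → 7 (second significant figure)
Silver → ×0.01 multiplier
47 × 0.01 = 0.47 Ω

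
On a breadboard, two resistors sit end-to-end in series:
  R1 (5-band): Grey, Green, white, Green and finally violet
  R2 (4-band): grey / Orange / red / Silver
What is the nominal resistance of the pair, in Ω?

R1: grey, green, white → 859; green ×10^5 → 85900000 Ω.
R2: grey, orange → 83; red ×10^2 → 8300 Ω.
Series: 85900000 + 8300 = 85908300 Ω.

85908300 Ω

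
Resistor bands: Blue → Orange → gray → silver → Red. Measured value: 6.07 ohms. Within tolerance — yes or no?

no

Blue → 6 (first significant figure)
Orange → 3 (second significant figure)
Grey → 8 (third significant figure)
Silver → ×0.01 multiplier
Red → ±2% tolerance
638 × 0.01 = 6.38 Ω
Allowed range: 6.2524 Ω to 6.5076 Ω.
6.07 ohms lies outside that range.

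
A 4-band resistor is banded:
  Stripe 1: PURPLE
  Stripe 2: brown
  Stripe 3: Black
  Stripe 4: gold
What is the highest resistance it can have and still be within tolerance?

Violet → 7 (first significant figure)
Brown → 1 (second significant figure)
Black → ×1 multiplier
Gold → ±5% tolerance
71 × 1 = 71 Ω
Highest = 71 × (1 + 5/100) = 74.55 Ω.

74.55 Ω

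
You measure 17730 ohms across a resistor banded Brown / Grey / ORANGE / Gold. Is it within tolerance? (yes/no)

Brown → 1 (first significant figure)
Grey → 8 (second significant figure)
Orange → ×10^3 multiplier
Gold → ±5% tolerance
18 × 1000 = 18000 Ω
Allowed range: 17100 Ω to 18900 Ω.
17730 ohms lies inside that range.

yes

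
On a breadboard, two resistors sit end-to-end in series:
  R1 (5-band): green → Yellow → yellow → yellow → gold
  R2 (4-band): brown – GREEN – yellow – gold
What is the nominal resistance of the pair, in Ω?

R1: green, yellow, yellow → 544; yellow ×10^4 → 5440000 Ω.
R2: brown, green → 15; yellow ×10^4 → 150000 Ω.
Series: 5440000 + 150000 = 5590000 Ω.

5590000 Ω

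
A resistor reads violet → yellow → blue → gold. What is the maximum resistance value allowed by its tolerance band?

77700000 Ω

Violet → 7 (first significant figure)
Yellow → 4 (second significant figure)
Blue → ×10^6 multiplier
Gold → ±5% tolerance
74 × 1000000 = 74000000 Ω
Maximum = 74000000 × (1 + 5/100) = 77700000 Ω.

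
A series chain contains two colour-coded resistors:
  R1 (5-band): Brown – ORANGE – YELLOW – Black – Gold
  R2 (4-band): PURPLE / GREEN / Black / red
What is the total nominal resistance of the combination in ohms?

209 Ω

R1: brown, orange, yellow → 134; black ×1 → 134 Ω.
R2: violet, green → 75; black ×1 → 75 Ω.
Series: 134 + 75 = 209 Ω.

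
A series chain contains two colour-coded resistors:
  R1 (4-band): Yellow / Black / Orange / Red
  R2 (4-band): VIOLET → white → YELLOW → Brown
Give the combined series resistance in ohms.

830000 Ω

R1: yellow, black → 40; orange ×10^3 → 40000 Ω.
R2: violet, white → 79; yellow ×10^4 → 790000 Ω.
Series: 40000 + 790000 = 830000 Ω.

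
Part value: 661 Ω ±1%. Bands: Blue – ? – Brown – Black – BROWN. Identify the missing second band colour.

661 Ω = 661 × 10^0.
The second band gives digit 6 of the significand, and 6 is blue.

blue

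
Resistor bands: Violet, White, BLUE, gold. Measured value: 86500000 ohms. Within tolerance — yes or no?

Violet → 7 (first significant figure)
White → 9 (second significant figure)
Blue → ×10^6 multiplier
Gold → ±5% tolerance
79 × 1000000 = 79000000 Ω
Allowed range: 75050000 Ω to 82950000 Ω.
86500000 ohms lies outside that range.

no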